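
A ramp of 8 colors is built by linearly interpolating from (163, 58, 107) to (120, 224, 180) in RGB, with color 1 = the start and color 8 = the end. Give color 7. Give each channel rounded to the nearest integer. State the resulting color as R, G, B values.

(126, 200, 170)

With 8 swatches and endpoints inclusive, swatch 7 sits at t = (7 − 1)/(8 − 1) = 6/7 ≈ 0.8571.
R = 163 + 0.8571 × (120 − 163) = 126.145 → 126
G = 58 + 0.8571 × (224 − 58) = 200.279 → 200
B = 107 + 0.8571 × (180 − 107) = 169.568 → 170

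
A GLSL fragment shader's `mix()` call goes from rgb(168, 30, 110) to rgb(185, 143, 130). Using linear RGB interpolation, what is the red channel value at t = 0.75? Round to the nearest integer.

181

R = 168 + 0.75 × (185 − 168) = 180.75 → 181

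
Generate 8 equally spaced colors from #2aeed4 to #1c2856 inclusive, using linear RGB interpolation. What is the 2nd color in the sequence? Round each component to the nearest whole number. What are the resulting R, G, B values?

(40, 210, 194)

With 8 swatches and endpoints inclusive, swatch 2 sits at t = (2 − 1)/(8 − 1) = 1/7 ≈ 0.1429.
#2aeed4 → (42, 238, 212); #1c2856 → (28, 40, 86).
R = 42 + 0.1429 × (28 − 42) = 39.999 → 40
G = 238 + 0.1429 × (40 − 238) = 209.706 → 210
B = 212 + 0.1429 × (86 − 212) = 193.995 → 194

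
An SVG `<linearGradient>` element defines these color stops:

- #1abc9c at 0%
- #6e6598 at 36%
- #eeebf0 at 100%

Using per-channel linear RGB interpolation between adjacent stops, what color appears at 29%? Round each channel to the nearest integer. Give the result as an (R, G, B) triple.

29% lies between the 0% and 36% stops, so the local fraction is t = (29 − 0)/(36 − 0) = 29/36 ≈ 0.8056.
#1abc9c → (26, 188, 156); #6e6598 → (110, 101, 152).
R = 26 + 0.8056 × (110 − 26) = 93.67 → 94
G = 188 + 0.8056 × (101 − 188) = 117.913 → 118
B = 156 + 0.8056 × (152 − 156) = 152.778 → 153

(94, 118, 153)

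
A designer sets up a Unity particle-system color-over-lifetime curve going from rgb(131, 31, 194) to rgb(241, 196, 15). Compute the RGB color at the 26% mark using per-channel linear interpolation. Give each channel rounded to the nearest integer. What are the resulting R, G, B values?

26% corresponds to t = 0.26.
R = 131 + 0.26 × (241 − 131) = 131 + 0.26 × 110 = 159.6 → 160
G = 31 + 0.26 × (196 − 31) = 31 + 0.26 × 165 = 73.9 → 74
B = 194 + 0.26 × (15 − 194) = 194 + 0.26 × -179 = 147.46 → 147

(160, 74, 147)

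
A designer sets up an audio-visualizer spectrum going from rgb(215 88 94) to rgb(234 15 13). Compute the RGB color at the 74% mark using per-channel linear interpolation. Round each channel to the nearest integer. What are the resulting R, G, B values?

(229, 34, 34)

74% corresponds to t = 0.74.
R = 215 + 0.74 × (234 − 215) = 215 + 0.74 × 19 = 229.06 → 229
G = 88 + 0.74 × (15 − 88) = 88 + 0.74 × -73 = 33.98 → 34
B = 94 + 0.74 × (13 − 94) = 94 + 0.74 × -81 = 34.06 → 34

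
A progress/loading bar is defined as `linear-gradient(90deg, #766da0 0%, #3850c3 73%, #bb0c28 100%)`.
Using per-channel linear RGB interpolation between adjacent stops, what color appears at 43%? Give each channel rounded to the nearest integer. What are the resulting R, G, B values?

(81, 92, 181)

43% lies between the 0% and 73% stops, so the local fraction is t = (43 − 0)/(73 − 0) = 43/73 ≈ 0.589.
#766da0 → (118, 109, 160); #3850c3 → (56, 80, 195).
R = 118 + 0.589 × (56 − 118) = 81.482 → 81
G = 109 + 0.589 × (80 − 109) = 91.919 → 92
B = 160 + 0.589 × (195 − 160) = 180.615 → 181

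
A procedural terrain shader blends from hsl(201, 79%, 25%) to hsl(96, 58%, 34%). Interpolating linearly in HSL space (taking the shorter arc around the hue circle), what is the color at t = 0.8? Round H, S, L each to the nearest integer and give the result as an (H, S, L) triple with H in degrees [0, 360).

Hue arc: Δh = 96 − 201 = -105° (|Δh| ≤ 180, already the shorter path).
H = 201 + 0.8 × (-105) = 117 → 117°
S = 79 + 0.8 × (58 − 79) = 62.2 → 62%
L = 25 + 0.8 × (34 − 25) = 32.2 → 32%

(117, 62, 32)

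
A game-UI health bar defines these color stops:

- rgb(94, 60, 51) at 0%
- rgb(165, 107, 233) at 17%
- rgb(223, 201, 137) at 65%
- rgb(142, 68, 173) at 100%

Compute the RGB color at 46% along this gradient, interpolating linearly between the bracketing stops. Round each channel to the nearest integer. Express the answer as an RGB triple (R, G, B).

(200, 164, 175)

46% lies between the 17% and 65% stops, so the local fraction is t = (46 − 17)/(65 − 17) = 29/48 ≈ 0.6042.
R = 165 + 0.6042 × (223 − 165) = 200.044 → 200
G = 107 + 0.6042 × (201 − 107) = 163.795 → 164
B = 233 + 0.6042 × (137 − 233) = 174.997 → 175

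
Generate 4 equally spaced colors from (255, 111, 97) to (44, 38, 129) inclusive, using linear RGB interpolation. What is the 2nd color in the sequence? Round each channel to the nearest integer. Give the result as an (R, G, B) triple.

With 4 swatches and endpoints inclusive, swatch 2 sits at t = (2 − 1)/(4 − 1) = 1/3 ≈ 0.3333.
R = 255 + 0.3333 × (44 − 255) = 184.674 → 185
G = 111 + 0.3333 × (38 − 111) = 86.669 → 87
B = 97 + 0.3333 × (129 − 97) = 107.666 → 108

(185, 87, 108)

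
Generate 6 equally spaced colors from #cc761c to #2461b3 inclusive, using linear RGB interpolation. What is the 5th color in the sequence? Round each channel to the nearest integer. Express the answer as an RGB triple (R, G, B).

With 6 swatches and endpoints inclusive, swatch 5 sits at t = (5 − 1)/(6 − 1) = 4/5 ≈ 0.8.
#cc761c → (204, 118, 28); #2461b3 → (36, 97, 179).
R = 204 + 0.8 × (36 − 204) = 69.6 → 70
G = 118 + 0.8 × (97 − 118) = 101.2 → 101
B = 28 + 0.8 × (179 − 28) = 148.8 → 149

(70, 101, 149)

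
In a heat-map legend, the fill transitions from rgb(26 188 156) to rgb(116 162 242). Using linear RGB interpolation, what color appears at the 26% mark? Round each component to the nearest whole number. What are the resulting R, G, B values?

26% corresponds to t = 0.26.
R = 26 + 0.26 × (116 − 26) = 26 + 0.26 × 90 = 49.4 → 49
G = 188 + 0.26 × (162 − 188) = 188 + 0.26 × -26 = 181.24 → 181
B = 156 + 0.26 × (242 − 156) = 156 + 0.26 × 86 = 178.36 → 178

(49, 181, 178)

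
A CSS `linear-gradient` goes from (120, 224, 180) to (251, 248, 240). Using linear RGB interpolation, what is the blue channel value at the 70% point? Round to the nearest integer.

222

B = 180 + 0.7 × (240 − 180) = 222 → 222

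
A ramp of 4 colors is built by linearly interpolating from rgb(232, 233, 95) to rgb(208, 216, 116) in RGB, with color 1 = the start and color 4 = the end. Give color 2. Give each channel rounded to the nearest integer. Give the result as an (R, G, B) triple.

With 4 swatches and endpoints inclusive, swatch 2 sits at t = (2 − 1)/(4 − 1) = 1/3 ≈ 0.3333.
R = 232 + 0.3333 × (208 − 232) = 224.001 → 224
G = 233 + 0.3333 × (216 − 233) = 227.334 → 227
B = 95 + 0.3333 × (116 − 95) = 101.999 → 102

(224, 227, 102)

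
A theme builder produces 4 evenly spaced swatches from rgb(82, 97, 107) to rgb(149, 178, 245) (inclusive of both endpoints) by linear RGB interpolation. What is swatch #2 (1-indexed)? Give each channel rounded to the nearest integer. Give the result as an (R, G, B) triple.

With 4 swatches and endpoints inclusive, swatch 2 sits at t = (2 − 1)/(4 − 1) = 1/3 ≈ 0.3333.
R = 82 + 0.3333 × (149 − 82) = 104.331 → 104
G = 97 + 0.3333 × (178 − 97) = 123.997 → 124
B = 107 + 0.3333 × (245 − 107) = 152.995 → 153

(104, 124, 153)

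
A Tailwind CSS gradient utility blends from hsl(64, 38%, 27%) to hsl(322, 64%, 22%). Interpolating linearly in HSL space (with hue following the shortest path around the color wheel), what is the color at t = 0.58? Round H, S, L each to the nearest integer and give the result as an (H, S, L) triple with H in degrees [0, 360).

(5, 53, 24)

Hue: 322 − 64 = 258°, but |258| > 180 so the shorter arc goes the other way: Δh = 258 − 360 = -102°.
H = 64 + 0.58 × (-102) = 4.84 → 5°
S = 38 + 0.58 × (64 − 38) = 53.08 → 53%
L = 27 + 0.58 × (22 − 27) = 24.1 → 24%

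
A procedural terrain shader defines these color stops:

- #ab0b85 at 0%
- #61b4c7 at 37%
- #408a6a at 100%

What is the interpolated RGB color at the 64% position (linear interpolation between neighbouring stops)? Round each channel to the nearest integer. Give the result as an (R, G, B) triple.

(83, 162, 159)

64% lies between the 37% and 100% stops, so the local fraction is t = (64 − 37)/(100 − 37) = 27/63 ≈ 0.4286.
#61b4c7 → (97, 180, 199); #408a6a → (64, 138, 106).
R = 97 + 0.4286 × (64 − 97) = 82.856 → 83
G = 180 + 0.4286 × (138 − 180) = 161.999 → 162
B = 199 + 0.4286 × (106 − 199) = 159.14 → 159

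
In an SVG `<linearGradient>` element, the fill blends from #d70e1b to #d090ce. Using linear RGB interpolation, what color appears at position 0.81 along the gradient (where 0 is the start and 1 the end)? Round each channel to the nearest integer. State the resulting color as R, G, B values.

#d70e1b → (215, 14, 27); #d090ce → (208, 144, 206).
R = 215 + 0.81 × (208 − 215) = 215 + 0.81 × -7 = 209.33 → 209
G = 14 + 0.81 × (144 − 14) = 14 + 0.81 × 130 = 119.3 → 119
B = 27 + 0.81 × (206 − 27) = 27 + 0.81 × 179 = 171.99 → 172

(209, 119, 172)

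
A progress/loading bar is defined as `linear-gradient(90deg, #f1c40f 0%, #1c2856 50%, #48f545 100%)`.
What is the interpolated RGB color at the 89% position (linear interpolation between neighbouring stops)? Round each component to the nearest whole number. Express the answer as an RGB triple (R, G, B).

89% lies between the 50% and 100% stops, so the local fraction is t = (89 − 50)/(100 − 50) = 39/50 ≈ 0.78.
#1c2856 → (28, 40, 86); #48f545 → (72, 245, 69).
R = 28 + 0.78 × (72 − 28) = 62.32 → 62
G = 40 + 0.78 × (245 − 40) = 199.9 → 200
B = 86 + 0.78 × (69 − 86) = 72.74 → 73

(62, 200, 73)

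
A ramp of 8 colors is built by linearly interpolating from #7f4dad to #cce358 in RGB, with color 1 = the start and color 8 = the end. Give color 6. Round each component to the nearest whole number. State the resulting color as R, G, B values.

With 8 swatches and endpoints inclusive, swatch 6 sits at t = (6 − 1)/(8 − 1) = 5/7 ≈ 0.7143.
#7f4dad → (127, 77, 173); #cce358 → (204, 227, 88).
R = 127 + 0.7143 × (204 − 127) = 182.001 → 182
G = 77 + 0.7143 × (227 − 77) = 184.145 → 184
B = 173 + 0.7143 × (88 − 173) = 112.284 → 112

(182, 184, 112)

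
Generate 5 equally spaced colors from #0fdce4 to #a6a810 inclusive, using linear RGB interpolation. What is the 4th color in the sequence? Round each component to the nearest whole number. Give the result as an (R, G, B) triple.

With 5 swatches and endpoints inclusive, swatch 4 sits at t = (4 − 1)/(5 − 1) = 3/4 ≈ 0.75.
#0fdce4 → (15, 220, 228); #a6a810 → (166, 168, 16).
R = 15 + 0.75 × (166 − 15) = 128.25 → 128
G = 220 + 0.75 × (168 − 220) = 181 → 181
B = 228 + 0.75 × (16 − 228) = 69 → 69

(128, 181, 69)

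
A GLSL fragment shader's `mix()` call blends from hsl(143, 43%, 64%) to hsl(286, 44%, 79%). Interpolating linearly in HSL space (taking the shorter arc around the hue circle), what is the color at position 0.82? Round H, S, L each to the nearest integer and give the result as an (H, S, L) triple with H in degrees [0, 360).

Hue arc: Δh = 286 − 143 = 143° (|Δh| ≤ 180, already the shorter path).
H = 143 + 0.82 × (143) = 260.26 → 260°
S = 43 + 0.82 × (44 − 43) = 43.82 → 44%
L = 64 + 0.82 × (79 − 64) = 76.3 → 76%

(260, 44, 76)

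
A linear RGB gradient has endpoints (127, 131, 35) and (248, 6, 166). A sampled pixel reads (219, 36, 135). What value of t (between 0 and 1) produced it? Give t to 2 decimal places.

0.76

Invert the lerp on the B channel (largest span, 131): t = (135 − 35) / (166 − 35) = 100/131 = 0.76336.
Check on R: (219 − 127)/(248 − 127) = 0.7603 ✓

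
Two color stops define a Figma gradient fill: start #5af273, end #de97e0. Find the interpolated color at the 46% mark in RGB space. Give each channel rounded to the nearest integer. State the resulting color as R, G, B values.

#5af273 → (90, 242, 115); #de97e0 → (222, 151, 224).
46% corresponds to t = 0.46.
R = 90 + 0.46 × (222 − 90) = 90 + 0.46 × 132 = 150.72 → 151
G = 242 + 0.46 × (151 − 242) = 242 + 0.46 × -91 = 200.14 → 200
B = 115 + 0.46 × (224 − 115) = 115 + 0.46 × 109 = 165.14 → 165
So the blended color is (151, 200, 165), about #97c8a5.

(151, 200, 165)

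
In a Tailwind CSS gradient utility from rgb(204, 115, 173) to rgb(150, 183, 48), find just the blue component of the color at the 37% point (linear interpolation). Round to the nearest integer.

127

B = 173 + 0.37 × (48 − 173) = 126.75 → 127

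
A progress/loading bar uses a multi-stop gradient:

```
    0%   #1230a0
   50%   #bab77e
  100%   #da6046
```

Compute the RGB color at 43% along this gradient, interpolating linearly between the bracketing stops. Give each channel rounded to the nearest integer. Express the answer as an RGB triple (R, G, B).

43% lies between the 0% and 50% stops, so the local fraction is t = (43 − 0)/(50 − 0) = 43/50 ≈ 0.86.
#1230a0 → (18, 48, 160); #bab77e → (186, 183, 126).
R = 18 + 0.86 × (186 − 18) = 162.48 → 162
G = 48 + 0.86 × (183 − 48) = 164.1 → 164
B = 160 + 0.86 × (126 − 160) = 130.76 → 131

(162, 164, 131)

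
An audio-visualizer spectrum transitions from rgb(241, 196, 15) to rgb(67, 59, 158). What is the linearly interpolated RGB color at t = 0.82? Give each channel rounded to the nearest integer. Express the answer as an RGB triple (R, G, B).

R = 241 + 0.82 × (67 − 241) = 241 + 0.82 × -174 = 98.32 → 98
G = 196 + 0.82 × (59 − 196) = 196 + 0.82 × -137 = 83.66 → 84
B = 15 + 0.82 × (158 − 15) = 15 + 0.82 × 143 = 132.26 → 132
So the blended color is (98, 84, 132), about #625484.

(98, 84, 132)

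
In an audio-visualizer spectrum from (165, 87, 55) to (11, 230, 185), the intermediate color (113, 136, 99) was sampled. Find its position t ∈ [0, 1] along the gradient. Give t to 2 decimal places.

0.34

Invert the lerp on the R channel (largest span, 154): t = (113 − 165) / (11 − 165) = -52/-154 = 0.33766.
Check on G: (136 − 87)/(230 − 87) = 0.3427 ✓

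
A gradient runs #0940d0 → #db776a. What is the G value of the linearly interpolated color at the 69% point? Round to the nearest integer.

G₁ = 64 (from #0940d0), G₂ = 119 (from #db776a).
G = 64 + 0.69 × (119 − 64) = 101.95 → 102

102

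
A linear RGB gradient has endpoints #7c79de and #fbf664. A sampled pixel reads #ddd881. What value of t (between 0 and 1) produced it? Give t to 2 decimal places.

Invert the lerp on the R channel (largest span, 127): t = (221 − 124) / (251 − 124) = 97/127 = 0.76378.
Check on G: (216 − 121)/(246 − 121) = 0.76 ✓

0.76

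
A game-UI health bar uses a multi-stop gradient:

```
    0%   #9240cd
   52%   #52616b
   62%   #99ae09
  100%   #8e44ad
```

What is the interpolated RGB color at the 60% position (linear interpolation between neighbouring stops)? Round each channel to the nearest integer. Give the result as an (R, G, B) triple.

(139, 159, 29)

60% lies between the 52% and 62% stops, so the local fraction is t = (60 − 52)/(62 − 52) = 8/10 ≈ 0.8.
#52616b → (82, 97, 107); #99ae09 → (153, 174, 9).
R = 82 + 0.8 × (153 − 82) = 138.8 → 139
G = 97 + 0.8 × (174 − 97) = 158.6 → 159
B = 107 + 0.8 × (9 − 107) = 28.6 → 29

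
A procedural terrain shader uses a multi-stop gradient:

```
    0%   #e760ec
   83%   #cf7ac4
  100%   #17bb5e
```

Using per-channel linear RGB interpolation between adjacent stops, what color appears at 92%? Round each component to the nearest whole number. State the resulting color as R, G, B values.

92% lies between the 83% and 100% stops, so the local fraction is t = (92 − 83)/(100 − 83) = 9/17 ≈ 0.5294.
#cf7ac4 → (207, 122, 196); #17bb5e → (23, 187, 94).
R = 207 + 0.5294 × (23 − 207) = 109.59 → 110
G = 122 + 0.5294 × (187 − 122) = 156.411 → 156
B = 196 + 0.5294 × (94 − 196) = 142.001 → 142

(110, 156, 142)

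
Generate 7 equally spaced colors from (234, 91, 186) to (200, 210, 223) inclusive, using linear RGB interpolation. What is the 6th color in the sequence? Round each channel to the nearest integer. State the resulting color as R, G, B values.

(206, 190, 217)

With 7 swatches and endpoints inclusive, swatch 6 sits at t = (6 − 1)/(7 − 1) = 5/6 ≈ 0.8333.
R = 234 + 0.8333 × (200 − 234) = 205.668 → 206
G = 91 + 0.8333 × (210 − 91) = 190.163 → 190
B = 186 + 0.8333 × (223 − 186) = 216.832 → 217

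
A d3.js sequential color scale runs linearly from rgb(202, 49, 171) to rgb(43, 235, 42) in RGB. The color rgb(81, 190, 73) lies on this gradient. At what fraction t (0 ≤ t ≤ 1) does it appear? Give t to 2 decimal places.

0.76

Invert the lerp on the G channel (largest span, 186): t = (190 − 49) / (235 − 49) = 141/186 = 0.75806.
Check on R: (81 − 202)/(43 − 202) = 0.761 ✓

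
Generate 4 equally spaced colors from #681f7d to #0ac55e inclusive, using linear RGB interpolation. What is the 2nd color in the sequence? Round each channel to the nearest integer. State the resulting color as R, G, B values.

With 4 swatches and endpoints inclusive, swatch 2 sits at t = (2 − 1)/(4 − 1) = 1/3 ≈ 0.3333.
#681f7d → (104, 31, 125); #0ac55e → (10, 197, 94).
R = 104 + 0.3333 × (10 − 104) = 72.67 → 73
G = 31 + 0.3333 × (197 − 31) = 86.328 → 86
B = 125 + 0.3333 × (94 − 125) = 114.668 → 115

(73, 86, 115)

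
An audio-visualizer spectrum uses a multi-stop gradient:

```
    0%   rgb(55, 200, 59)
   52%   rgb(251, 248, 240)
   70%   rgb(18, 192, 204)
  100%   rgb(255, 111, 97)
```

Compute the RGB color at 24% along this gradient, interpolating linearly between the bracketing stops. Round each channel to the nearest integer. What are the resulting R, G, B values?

24% lies between the 0% and 52% stops, so the local fraction is t = (24 − 0)/(52 − 0) = 24/52 ≈ 0.4615.
R = 55 + 0.4615 × (251 − 55) = 145.454 → 145
G = 200 + 0.4615 × (248 − 200) = 222.152 → 222
B = 59 + 0.4615 × (240 − 59) = 142.531 → 143

(145, 222, 143)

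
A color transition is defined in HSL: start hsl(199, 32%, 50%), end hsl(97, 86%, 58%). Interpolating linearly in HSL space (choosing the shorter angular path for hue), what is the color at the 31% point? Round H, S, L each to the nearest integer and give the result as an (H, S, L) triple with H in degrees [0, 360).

(167, 49, 52)

Hue arc: Δh = 97 − 199 = -102° (|Δh| ≤ 180, already the shorter path).
H = 199 + 0.31 × (-102) = 167.38 → 167°
S = 32 + 0.31 × (86 − 32) = 48.74 → 49%
L = 50 + 0.31 × (58 − 50) = 52.48 → 52%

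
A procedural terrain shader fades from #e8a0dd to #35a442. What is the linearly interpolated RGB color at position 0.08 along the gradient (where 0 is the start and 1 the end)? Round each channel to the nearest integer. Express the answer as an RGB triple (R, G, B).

(218, 160, 209)

#e8a0dd → (232, 160, 221); #35a442 → (53, 164, 66).
R = 232 + 0.08 × (53 − 232) = 232 + 0.08 × -179 = 217.68 → 218
G = 160 + 0.08 × (164 − 160) = 160 + 0.08 × 4 = 160.32 → 160
B = 221 + 0.08 × (66 − 221) = 221 + 0.08 × -155 = 208.6 → 209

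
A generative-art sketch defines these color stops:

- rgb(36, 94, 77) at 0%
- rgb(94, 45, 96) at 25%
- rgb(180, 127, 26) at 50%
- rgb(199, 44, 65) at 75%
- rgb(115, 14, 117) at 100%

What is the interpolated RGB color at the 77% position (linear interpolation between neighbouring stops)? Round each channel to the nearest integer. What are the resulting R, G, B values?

77% lies between the 75% and 100% stops, so the local fraction is t = (77 − 75)/(100 − 75) = 2/25 ≈ 0.08.
R = 199 + 0.08 × (115 − 199) = 192.28 → 192
G = 44 + 0.08 × (14 − 44) = 41.6 → 42
B = 65 + 0.08 × (117 − 65) = 69.16 → 69

(192, 42, 69)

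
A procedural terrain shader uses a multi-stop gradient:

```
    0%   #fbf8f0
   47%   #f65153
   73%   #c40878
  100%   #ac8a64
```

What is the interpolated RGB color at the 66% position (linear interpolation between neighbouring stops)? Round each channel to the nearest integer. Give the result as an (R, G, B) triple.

(209, 28, 110)

66% lies between the 47% and 73% stops, so the local fraction is t = (66 − 47)/(73 − 47) = 19/26 ≈ 0.7308.
#f65153 → (246, 81, 83); #c40878 → (196, 8, 120).
R = 246 + 0.7308 × (196 − 246) = 209.46 → 209
G = 81 + 0.7308 × (8 − 81) = 27.652 → 28
B = 83 + 0.7308 × (120 − 83) = 110.04 → 110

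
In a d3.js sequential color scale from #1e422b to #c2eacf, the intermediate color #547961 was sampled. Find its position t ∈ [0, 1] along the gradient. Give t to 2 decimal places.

Invert the lerp on the G channel (largest span, 168): t = (121 − 66) / (234 − 66) = 55/168 = 0.32738.
Check on R: (84 − 30)/(194 − 30) = 0.3293 ✓

0.33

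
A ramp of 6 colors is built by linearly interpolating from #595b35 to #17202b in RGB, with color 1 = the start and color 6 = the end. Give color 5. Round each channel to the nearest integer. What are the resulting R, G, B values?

With 6 swatches and endpoints inclusive, swatch 5 sits at t = (5 − 1)/(6 − 1) = 4/5 ≈ 0.8.
#595b35 → (89, 91, 53); #17202b → (23, 32, 43).
R = 89 + 0.8 × (23 − 89) = 36.2 → 36
G = 91 + 0.8 × (32 − 91) = 43.8 → 44
B = 53 + 0.8 × (43 − 53) = 45 → 45

(36, 44, 45)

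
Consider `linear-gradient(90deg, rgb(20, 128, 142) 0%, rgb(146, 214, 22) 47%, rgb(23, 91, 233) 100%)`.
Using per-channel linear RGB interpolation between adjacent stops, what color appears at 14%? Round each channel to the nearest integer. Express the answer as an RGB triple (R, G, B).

14% lies between the 0% and 47% stops, so the local fraction is t = (14 − 0)/(47 − 0) = 14/47 ≈ 0.2979.
R = 20 + 0.2979 × (146 − 20) = 57.535 → 58
G = 128 + 0.2979 × (214 − 128) = 153.619 → 154
B = 142 + 0.2979 × (22 − 142) = 106.252 → 106

(58, 154, 106)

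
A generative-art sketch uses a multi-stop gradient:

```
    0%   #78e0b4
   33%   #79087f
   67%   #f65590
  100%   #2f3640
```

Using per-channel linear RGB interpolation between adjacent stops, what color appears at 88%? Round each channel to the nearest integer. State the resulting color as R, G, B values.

(119, 65, 93)

88% lies between the 67% and 100% stops, so the local fraction is t = (88 − 67)/(100 − 67) = 21/33 ≈ 0.6364.
#f65590 → (246, 85, 144); #2f3640 → (47, 54, 64).
R = 246 + 0.6364 × (47 − 246) = 119.356 → 119
G = 85 + 0.6364 × (54 − 85) = 65.272 → 65
B = 144 + 0.6364 × (64 − 144) = 93.088 → 93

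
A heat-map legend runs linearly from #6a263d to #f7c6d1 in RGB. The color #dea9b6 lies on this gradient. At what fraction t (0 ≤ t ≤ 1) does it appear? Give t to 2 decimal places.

Invert the lerp on the G channel (largest span, 160): t = (169 − 38) / (198 − 38) = 131/160 = 0.81875.
Check on R: (222 − 106)/(247 − 106) = 0.8227 ✓

0.82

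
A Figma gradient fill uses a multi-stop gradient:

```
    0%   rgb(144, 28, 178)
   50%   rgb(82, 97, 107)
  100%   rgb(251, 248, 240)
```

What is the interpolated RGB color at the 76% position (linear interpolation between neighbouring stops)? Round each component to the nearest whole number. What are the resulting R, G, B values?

(170, 176, 176)

76% lies between the 50% and 100% stops, so the local fraction is t = (76 − 50)/(100 − 50) = 26/50 ≈ 0.52.
R = 82 + 0.52 × (251 − 82) = 169.88 → 170
G = 97 + 0.52 × (248 − 97) = 175.52 → 176
B = 107 + 0.52 × (240 − 107) = 176.16 → 176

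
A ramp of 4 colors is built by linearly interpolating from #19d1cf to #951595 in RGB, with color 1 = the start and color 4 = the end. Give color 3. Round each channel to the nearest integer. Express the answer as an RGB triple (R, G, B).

(108, 84, 168)

With 4 swatches and endpoints inclusive, swatch 3 sits at t = (3 − 1)/(4 − 1) = 2/3 ≈ 0.6667.
#19d1cf → (25, 209, 207); #951595 → (149, 21, 149).
R = 25 + 0.6667 × (149 − 25) = 107.671 → 108
G = 209 + 0.6667 × (21 − 209) = 83.66 → 84
B = 207 + 0.6667 × (149 − 207) = 168.331 → 168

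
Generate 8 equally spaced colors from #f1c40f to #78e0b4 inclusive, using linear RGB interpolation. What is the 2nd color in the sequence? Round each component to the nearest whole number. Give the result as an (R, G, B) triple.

(224, 200, 39)

With 8 swatches and endpoints inclusive, swatch 2 sits at t = (2 − 1)/(8 − 1) = 1/7 ≈ 0.1429.
#f1c40f → (241, 196, 15); #78e0b4 → (120, 224, 180).
R = 241 + 0.1429 × (120 − 241) = 223.709 → 224
G = 196 + 0.1429 × (224 − 196) = 200.001 → 200
B = 15 + 0.1429 × (180 − 15) = 38.578 → 39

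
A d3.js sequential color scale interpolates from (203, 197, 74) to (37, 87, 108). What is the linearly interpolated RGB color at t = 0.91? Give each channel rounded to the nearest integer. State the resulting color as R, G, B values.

(52, 97, 105)

R = 203 + 0.91 × (37 − 203) = 203 + 0.91 × -166 = 51.94 → 52
G = 197 + 0.91 × (87 − 197) = 197 + 0.91 × -110 = 96.9 → 97
B = 74 + 0.91 × (108 − 74) = 74 + 0.91 × 34 = 104.94 → 105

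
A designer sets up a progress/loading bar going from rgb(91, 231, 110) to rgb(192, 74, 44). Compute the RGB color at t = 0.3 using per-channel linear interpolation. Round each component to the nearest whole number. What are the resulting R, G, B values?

R = 91 + 0.3 × (192 − 91) = 91 + 0.3 × 101 = 121.3 → 121
G = 231 + 0.3 × (74 − 231) = 231 + 0.3 × -157 = 183.9 → 184
B = 110 + 0.3 × (44 − 110) = 110 + 0.3 × -66 = 90.2 → 90

(121, 184, 90)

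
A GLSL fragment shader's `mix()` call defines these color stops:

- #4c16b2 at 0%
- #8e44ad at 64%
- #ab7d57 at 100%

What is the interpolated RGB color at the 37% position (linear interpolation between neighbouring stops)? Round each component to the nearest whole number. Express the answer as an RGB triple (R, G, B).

(114, 49, 175)

37% lies between the 0% and 64% stops, so the local fraction is t = (37 − 0)/(64 − 0) = 37/64 ≈ 0.5781.
#4c16b2 → (76, 22, 178); #8e44ad → (142, 68, 173).
R = 76 + 0.5781 × (142 − 76) = 114.155 → 114
G = 22 + 0.5781 × (68 − 22) = 48.593 → 49
B = 178 + 0.5781 × (173 − 178) = 175.109 → 175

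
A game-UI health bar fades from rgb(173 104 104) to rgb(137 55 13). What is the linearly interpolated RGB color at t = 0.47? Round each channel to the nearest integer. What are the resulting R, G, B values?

R = 173 + 0.47 × (137 − 173) = 173 + 0.47 × -36 = 156.08 → 156
G = 104 + 0.47 × (55 − 104) = 104 + 0.47 × -49 = 80.97 → 81
B = 104 + 0.47 × (13 − 104) = 104 + 0.47 × -91 = 61.23 → 61

(156, 81, 61)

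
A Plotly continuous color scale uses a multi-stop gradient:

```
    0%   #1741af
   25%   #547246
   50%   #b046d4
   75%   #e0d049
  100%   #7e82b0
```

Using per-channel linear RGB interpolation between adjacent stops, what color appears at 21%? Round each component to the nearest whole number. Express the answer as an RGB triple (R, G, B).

21% lies between the 0% and 25% stops, so the local fraction is t = (21 − 0)/(25 − 0) = 21/25 ≈ 0.84.
#1741af → (23, 65, 175); #547246 → (84, 114, 70).
R = 23 + 0.84 × (84 − 23) = 74.24 → 74
G = 65 + 0.84 × (114 − 65) = 106.16 → 106
B = 175 + 0.84 × (70 − 175) = 86.8 → 87

(74, 106, 87)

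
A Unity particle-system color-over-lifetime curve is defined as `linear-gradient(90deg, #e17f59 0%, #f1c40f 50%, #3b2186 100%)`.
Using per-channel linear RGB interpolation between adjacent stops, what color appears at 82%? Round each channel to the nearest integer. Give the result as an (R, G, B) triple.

(125, 92, 91)

82% lies between the 50% and 100% stops, so the local fraction is t = (82 − 50)/(100 − 50) = 32/50 ≈ 0.64.
#f1c40f → (241, 196, 15); #3b2186 → (59, 33, 134).
R = 241 + 0.64 × (59 − 241) = 124.52 → 125
G = 196 + 0.64 × (33 − 196) = 91.68 → 92
B = 15 + 0.64 × (134 − 15) = 91.16 → 91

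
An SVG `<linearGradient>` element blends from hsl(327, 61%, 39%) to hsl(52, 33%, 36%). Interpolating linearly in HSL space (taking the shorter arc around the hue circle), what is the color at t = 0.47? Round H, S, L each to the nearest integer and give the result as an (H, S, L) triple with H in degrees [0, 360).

(7, 48, 38)

Hue: 52 − 327 = -275°, but |-275| > 180 so the shorter arc goes the other way: Δh = -275 + 360 = 85°.
H = 327 + 0.47 × (85) = 366.95 → 367 → 367 mod 360 = 7°
S = 61 + 0.47 × (33 − 61) = 47.84 → 48%
L = 39 + 0.47 × (36 − 39) = 37.59 → 38%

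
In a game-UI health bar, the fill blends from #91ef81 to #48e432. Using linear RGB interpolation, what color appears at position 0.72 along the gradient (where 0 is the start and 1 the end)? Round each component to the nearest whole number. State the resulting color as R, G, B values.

#91ef81 → (145, 239, 129); #48e432 → (72, 228, 50).
R = 145 + 0.72 × (72 − 145) = 145 + 0.72 × -73 = 92.44 → 92
G = 239 + 0.72 × (228 − 239) = 239 + 0.72 × -11 = 231.08 → 231
B = 129 + 0.72 × (50 − 129) = 129 + 0.72 × -79 = 72.12 → 72
So the blended color is (92, 231, 72), about #5ce748.

(92, 231, 72)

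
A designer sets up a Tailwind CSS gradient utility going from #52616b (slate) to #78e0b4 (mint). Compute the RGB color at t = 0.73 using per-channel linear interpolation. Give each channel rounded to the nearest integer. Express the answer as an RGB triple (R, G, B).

#52616b → (82, 97, 107); #78e0b4 → (120, 224, 180).
R = 82 + 0.73 × (120 − 82) = 82 + 0.73 × 38 = 109.74 → 110
G = 97 + 0.73 × (224 − 97) = 97 + 0.73 × 127 = 189.71 → 190
B = 107 + 0.73 × (180 − 107) = 107 + 0.73 × 73 = 160.29 → 160
So the blended color is (110, 190, 160), about #6ebea0.

(110, 190, 160)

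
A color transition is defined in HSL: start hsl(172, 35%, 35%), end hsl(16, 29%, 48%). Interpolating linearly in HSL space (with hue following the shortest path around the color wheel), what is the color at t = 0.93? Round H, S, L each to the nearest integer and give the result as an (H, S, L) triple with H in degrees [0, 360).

(27, 29, 47)

Hue arc: Δh = 16 − 172 = -156° (|Δh| ≤ 180, already the shorter path).
H = 172 + 0.93 × (-156) = 26.92 → 27°
S = 35 + 0.93 × (29 − 35) = 29.42 → 29%
L = 35 + 0.93 × (48 − 35) = 47.09 → 47%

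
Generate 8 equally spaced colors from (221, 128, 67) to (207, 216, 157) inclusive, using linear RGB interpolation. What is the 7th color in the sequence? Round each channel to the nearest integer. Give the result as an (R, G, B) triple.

With 8 swatches and endpoints inclusive, swatch 7 sits at t = (7 − 1)/(8 − 1) = 6/7 ≈ 0.8571.
R = 221 + 0.8571 × (207 − 221) = 209.001 → 209
G = 128 + 0.8571 × (216 − 128) = 203.425 → 203
B = 67 + 0.8571 × (157 − 67) = 144.139 → 144

(209, 203, 144)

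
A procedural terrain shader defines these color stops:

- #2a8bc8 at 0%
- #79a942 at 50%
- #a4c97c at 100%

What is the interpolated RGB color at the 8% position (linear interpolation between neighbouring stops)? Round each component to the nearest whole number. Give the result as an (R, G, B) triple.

8% lies between the 0% and 50% stops, so the local fraction is t = (8 − 0)/(50 − 0) = 8/50 ≈ 0.16.
#2a8bc8 → (42, 139, 200); #79a942 → (121, 169, 66).
R = 42 + 0.16 × (121 − 42) = 54.64 → 55
G = 139 + 0.16 × (169 − 139) = 143.8 → 144
B = 200 + 0.16 × (66 − 200) = 178.56 → 179

(55, 144, 179)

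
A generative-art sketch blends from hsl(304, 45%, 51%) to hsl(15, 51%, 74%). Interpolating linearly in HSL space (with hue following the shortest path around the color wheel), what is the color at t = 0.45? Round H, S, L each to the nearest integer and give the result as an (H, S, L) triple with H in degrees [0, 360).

(336, 48, 61)

Hue: 15 − 304 = -289°, but |-289| > 180 so the shorter arc goes the other way: Δh = -289 + 360 = 71°.
H = 304 + 0.45 × (71) = 335.95 → 336°
S = 45 + 0.45 × (51 − 45) = 47.7 → 48%
L = 51 + 0.45 × (74 − 51) = 61.35 → 61%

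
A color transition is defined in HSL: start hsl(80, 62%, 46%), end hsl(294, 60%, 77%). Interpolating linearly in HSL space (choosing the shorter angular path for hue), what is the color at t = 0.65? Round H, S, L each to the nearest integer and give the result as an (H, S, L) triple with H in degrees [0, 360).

(345, 61, 66)

Hue: 294 − 80 = 214°, but |214| > 180 so the shorter arc goes the other way: Δh = 214 − 360 = -146°.
H = 80 + 0.65 × (-146) = -14.9 → -15 → -15 mod 360 = 345°
S = 62 + 0.65 × (60 − 62) = 60.7 → 61%
L = 46 + 0.65 × (77 − 46) = 66.15 → 66%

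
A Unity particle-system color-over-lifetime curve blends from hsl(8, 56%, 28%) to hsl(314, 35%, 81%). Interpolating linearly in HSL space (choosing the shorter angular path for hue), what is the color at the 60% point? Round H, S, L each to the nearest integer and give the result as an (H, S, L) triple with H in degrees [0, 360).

Hue: 314 − 8 = 306°, but |306| > 180 so the shorter arc goes the other way: Δh = 306 − 360 = -54°.
H = 8 + 0.6 × (-54) = -24.4 → -24 → -24 mod 360 = 336°
S = 56 + 0.6 × (35 − 56) = 43.4 → 43%
L = 28 + 0.6 × (81 − 28) = 59.8 → 60%

(336, 43, 60)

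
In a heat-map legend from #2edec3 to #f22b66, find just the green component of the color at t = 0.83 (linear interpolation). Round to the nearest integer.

G₁ = 222 (from #2edec3), G₂ = 43 (from #f22b66).
G = 222 + 0.83 × (43 − 222) = 73.43 → 73

73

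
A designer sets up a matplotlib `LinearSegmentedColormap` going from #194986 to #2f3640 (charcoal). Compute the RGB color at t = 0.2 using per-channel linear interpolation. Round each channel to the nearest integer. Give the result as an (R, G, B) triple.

(29, 69, 120)

#194986 → (25, 73, 134); #2f3640 → (47, 54, 64).
R = 25 + 0.2 × (47 − 25) = 25 + 0.2 × 22 = 29.4 → 29
G = 73 + 0.2 × (54 − 73) = 73 + 0.2 × -19 = 69.2 → 69
B = 134 + 0.2 × (64 − 134) = 134 + 0.2 × -70 = 120 → 120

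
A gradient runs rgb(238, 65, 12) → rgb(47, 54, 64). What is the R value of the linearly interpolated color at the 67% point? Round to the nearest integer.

110

R = 238 + 0.67 × (47 − 238) = 110.03 → 110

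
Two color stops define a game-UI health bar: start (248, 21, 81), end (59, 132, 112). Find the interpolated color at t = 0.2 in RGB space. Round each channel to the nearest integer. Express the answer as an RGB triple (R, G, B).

R = 248 + 0.2 × (59 − 248) = 248 + 0.2 × -189 = 210.2 → 210
G = 21 + 0.2 × (132 − 21) = 21 + 0.2 × 111 = 43.2 → 43
B = 81 + 0.2 × (112 − 81) = 81 + 0.2 × 31 = 87.2 → 87

(210, 43, 87)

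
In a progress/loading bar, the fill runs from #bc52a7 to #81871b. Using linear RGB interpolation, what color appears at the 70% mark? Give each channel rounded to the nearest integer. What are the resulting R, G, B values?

(147, 119, 69)

#bc52a7 → (188, 82, 167); #81871b → (129, 135, 27).
70% corresponds to t = 0.7.
R = 188 + 0.7 × (129 − 188) = 188 + 0.7 × -59 = 146.7 → 147
G = 82 + 0.7 × (135 − 82) = 82 + 0.7 × 53 = 119.1 → 119
B = 167 + 0.7 × (27 − 167) = 167 + 0.7 × -140 = 69 → 69
So the blended color is (147, 119, 69), about #937745.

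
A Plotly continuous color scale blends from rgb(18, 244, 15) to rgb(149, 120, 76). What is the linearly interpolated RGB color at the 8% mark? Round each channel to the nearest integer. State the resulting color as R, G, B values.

(28, 234, 20)

8% corresponds to t = 0.08.
R = 18 + 0.08 × (149 − 18) = 18 + 0.08 × 131 = 28.48 → 28
G = 244 + 0.08 × (120 − 244) = 244 + 0.08 × -124 = 234.08 → 234
B = 15 + 0.08 × (76 − 15) = 15 + 0.08 × 61 = 19.88 → 20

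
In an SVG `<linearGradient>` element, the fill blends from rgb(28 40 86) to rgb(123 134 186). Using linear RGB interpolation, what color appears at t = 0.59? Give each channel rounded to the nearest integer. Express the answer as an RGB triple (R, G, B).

R = 28 + 0.59 × (123 − 28) = 28 + 0.59 × 95 = 84.05 → 84
G = 40 + 0.59 × (134 − 40) = 40 + 0.59 × 94 = 95.46 → 95
B = 86 + 0.59 × (186 − 86) = 86 + 0.59 × 100 = 145 → 145

(84, 95, 145)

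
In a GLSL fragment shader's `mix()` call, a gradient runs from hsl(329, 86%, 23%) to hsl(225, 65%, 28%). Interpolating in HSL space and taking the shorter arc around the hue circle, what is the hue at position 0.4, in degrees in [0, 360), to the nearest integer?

Hue arc: Δh = 225 − 329 = -104° (|Δh| ≤ 180, already the shorter path).
H = 329 + 0.4 × (-104) = 287.4 → 287°

287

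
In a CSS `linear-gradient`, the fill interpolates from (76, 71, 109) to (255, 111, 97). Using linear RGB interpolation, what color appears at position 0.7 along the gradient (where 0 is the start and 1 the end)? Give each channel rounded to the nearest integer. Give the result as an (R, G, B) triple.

(201, 99, 101)

R = 76 + 0.7 × (255 − 76) = 76 + 0.7 × 179 = 201.3 → 201
G = 71 + 0.7 × (111 − 71) = 71 + 0.7 × 40 = 99 → 99
B = 109 + 0.7 × (97 − 109) = 109 + 0.7 × -12 = 100.6 → 101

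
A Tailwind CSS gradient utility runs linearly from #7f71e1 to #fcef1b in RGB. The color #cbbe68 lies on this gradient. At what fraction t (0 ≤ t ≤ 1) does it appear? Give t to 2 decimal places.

0.61

Invert the lerp on the B channel (largest span, 198): t = (104 − 225) / (27 − 225) = -121/-198 = 0.61111.
Check on R: (203 − 127)/(252 − 127) = 0.608 ✓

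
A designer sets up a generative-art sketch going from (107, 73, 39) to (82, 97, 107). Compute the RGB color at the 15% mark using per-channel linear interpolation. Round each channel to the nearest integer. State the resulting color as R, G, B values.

(103, 77, 49)

15% corresponds to t = 0.15.
R = 107 + 0.15 × (82 − 107) = 107 + 0.15 × -25 = 103.25 → 103
G = 73 + 0.15 × (97 − 73) = 73 + 0.15 × 24 = 76.6 → 77
B = 39 + 0.15 × (107 − 39) = 39 + 0.15 × 68 = 49.2 → 49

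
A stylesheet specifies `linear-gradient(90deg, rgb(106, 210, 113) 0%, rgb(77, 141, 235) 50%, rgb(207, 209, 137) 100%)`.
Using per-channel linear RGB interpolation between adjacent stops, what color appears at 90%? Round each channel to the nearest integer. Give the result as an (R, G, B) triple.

90% lies between the 50% and 100% stops, so the local fraction is t = (90 − 50)/(100 − 50) = 40/50 ≈ 0.8.
R = 77 + 0.8 × (207 − 77) = 181 → 181
G = 141 + 0.8 × (209 − 141) = 195.4 → 195
B = 235 + 0.8 × (137 − 235) = 156.6 → 157

(181, 195, 157)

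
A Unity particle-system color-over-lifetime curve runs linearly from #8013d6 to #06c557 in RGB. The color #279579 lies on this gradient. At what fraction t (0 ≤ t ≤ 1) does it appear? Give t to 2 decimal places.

Invert the lerp on the G channel (largest span, 178): t = (149 − 19) / (197 − 19) = 130/178 = 0.73034.
Check on R: (39 − 128)/(6 − 128) = 0.7295 ✓

0.73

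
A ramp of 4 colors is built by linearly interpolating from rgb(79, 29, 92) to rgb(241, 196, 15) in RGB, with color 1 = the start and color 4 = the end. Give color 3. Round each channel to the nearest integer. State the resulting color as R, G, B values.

With 4 swatches and endpoints inclusive, swatch 3 sits at t = (3 − 1)/(4 − 1) = 2/3 ≈ 0.6667.
R = 79 + 0.6667 × (241 − 79) = 187.005 → 187
G = 29 + 0.6667 × (196 − 29) = 140.339 → 140
B = 92 + 0.6667 × (15 − 92) = 40.664 → 41

(187, 140, 41)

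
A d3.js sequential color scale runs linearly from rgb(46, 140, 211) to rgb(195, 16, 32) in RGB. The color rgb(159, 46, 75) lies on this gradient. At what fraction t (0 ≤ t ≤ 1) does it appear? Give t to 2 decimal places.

0.76

Invert the lerp on the B channel (largest span, 179): t = (75 − 211) / (32 − 211) = -136/-179 = 0.75978.
Check on R: (159 − 46)/(195 − 46) = 0.7584 ✓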